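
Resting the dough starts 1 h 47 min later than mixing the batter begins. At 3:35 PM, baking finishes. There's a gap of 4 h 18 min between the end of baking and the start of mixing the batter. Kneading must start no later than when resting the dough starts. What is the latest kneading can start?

Mixing the batter starts at 3:35 PM + 258 min = 7:53 PM.
Resting the dough starts at 7:53 PM + 107 min = 9:40 PM.
Kneading is bounded by resting the dough, so the latest it can start is 9:40 PM.

9:40 PM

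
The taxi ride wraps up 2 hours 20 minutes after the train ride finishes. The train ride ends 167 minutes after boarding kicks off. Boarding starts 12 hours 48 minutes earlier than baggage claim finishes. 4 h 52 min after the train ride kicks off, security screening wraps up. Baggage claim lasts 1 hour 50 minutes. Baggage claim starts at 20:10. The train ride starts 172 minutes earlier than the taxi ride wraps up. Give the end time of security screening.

Baggage claim ends at 20:10 + 110 min = 22:00.
Boarding starts at 22:00 − 768 min = 09:12.
The train ride ends at 09:12 + 167 min = 11:59.
The taxi ride ends at 11:59 + 140 min = 14:19.
The train ride starts at 14:19 − 172 min = 11:27.
Security screening ends at 11:27 + 292 min = 16:19.

16:19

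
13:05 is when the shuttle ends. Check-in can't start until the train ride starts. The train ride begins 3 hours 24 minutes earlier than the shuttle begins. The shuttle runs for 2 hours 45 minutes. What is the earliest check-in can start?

06:56

The shuttle starts at 13:05 − 165 min = 10:20.
The train ride starts at 10:20 − 204 min = 06:56.
Check-in is bounded by the train ride, so the earliest it can start is 06:56.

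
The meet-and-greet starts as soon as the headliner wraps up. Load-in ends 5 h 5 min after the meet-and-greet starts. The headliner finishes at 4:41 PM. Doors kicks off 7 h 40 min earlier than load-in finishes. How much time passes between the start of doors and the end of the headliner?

2 h 35 min

The meet-and-greet starts at 4:41 PM.
Load-in ends at 4:41 PM + 305 min = 9:46 PM.
Doors starts at 9:46 PM − 460 min = 2:06 PM.
From 2:06 PM to 4:41 PM is 2 h 35 min.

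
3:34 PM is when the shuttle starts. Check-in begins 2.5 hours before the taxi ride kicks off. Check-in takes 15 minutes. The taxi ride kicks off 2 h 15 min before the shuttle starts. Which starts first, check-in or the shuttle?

check-in

The taxi ride starts at 3:34 PM − 135 min = 1:19 PM.
Check-in starts at 1:19 PM − 150 min = 10:49 AM.
Check-in starts at 10:49 AM and the shuttle starts at 3:34 PM, so check-in is first.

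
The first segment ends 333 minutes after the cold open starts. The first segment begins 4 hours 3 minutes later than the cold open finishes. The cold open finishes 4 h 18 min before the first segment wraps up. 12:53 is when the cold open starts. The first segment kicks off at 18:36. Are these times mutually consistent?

The first segment ends at 12:53 + 333 min = 18:26.
The cold open ends at 18:26 − 258 min = 14:08.
The first segment starts at 14:08 + 243 min = 18:11.
But the first segment is also said to start at 18:36 — a 25-minute conflict.

No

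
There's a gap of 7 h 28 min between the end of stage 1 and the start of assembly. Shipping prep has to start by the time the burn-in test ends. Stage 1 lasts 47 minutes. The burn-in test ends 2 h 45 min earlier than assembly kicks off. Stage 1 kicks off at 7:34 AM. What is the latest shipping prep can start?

Stage 1 ends at 7:34 AM + 47 min = 8:21 AM.
Assembly starts at 8:21 AM + 448 min = 3:49 PM.
The burn-in test ends at 3:49 PM − 165 min = 1:04 PM.
Shipping prep is bounded by the burn-in test, so the latest it can start is 1:04 PM.

1:04 PM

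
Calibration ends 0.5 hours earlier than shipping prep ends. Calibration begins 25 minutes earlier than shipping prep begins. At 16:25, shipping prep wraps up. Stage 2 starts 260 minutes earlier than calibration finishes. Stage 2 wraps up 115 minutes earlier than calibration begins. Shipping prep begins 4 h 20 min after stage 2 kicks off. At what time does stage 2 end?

13:35

Calibration ends at 16:25 − 30 min = 15:55.
Stage 2 starts at 15:55 − 260 min = 11:35.
Shipping prep starts at 11:35 + 260 min = 15:55.
Calibration starts at 15:55 − 25 min = 15:30.
Stage 2 ends at 15:30 − 115 min = 13:35.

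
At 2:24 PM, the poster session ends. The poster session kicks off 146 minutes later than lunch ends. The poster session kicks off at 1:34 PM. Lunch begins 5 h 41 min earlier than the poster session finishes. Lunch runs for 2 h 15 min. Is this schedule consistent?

Lunch starts at 2:24 PM − 341 min = 8:43 AM.
Lunch ends at 8:43 AM + 135 min = 10:58 AM.
The poster session starts at 10:58 AM + 146 min = 1:24 PM.
But the poster session is also said to start at 1:34 PM — a 10-minute conflict.

No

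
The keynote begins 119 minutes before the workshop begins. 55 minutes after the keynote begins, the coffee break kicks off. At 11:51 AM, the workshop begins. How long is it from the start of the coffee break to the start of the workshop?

The keynote starts at 11:51 AM − 119 min = 9:52 AM.
The coffee break starts at 9:52 AM + 55 min = 10:47 AM.
From 10:47 AM to 11:51 AM is 1 h 4 min.

1 h 4 min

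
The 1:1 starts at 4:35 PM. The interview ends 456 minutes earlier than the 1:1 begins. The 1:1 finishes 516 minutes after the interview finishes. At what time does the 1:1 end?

The interview ends at 4:35 PM − 456 min = 8:59 AM.
The 1:1 ends at 8:59 AM + 516 min = 5:35 PM.

5:35 PM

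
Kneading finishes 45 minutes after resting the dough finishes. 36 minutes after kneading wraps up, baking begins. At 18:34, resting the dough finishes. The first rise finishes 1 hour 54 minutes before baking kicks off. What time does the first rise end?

Kneading ends at 18:34 + 45 min = 19:19.
Baking starts at 19:19 + 36 min = 19:55.
The first rise ends at 19:55 − 114 min = 18:01.

18:01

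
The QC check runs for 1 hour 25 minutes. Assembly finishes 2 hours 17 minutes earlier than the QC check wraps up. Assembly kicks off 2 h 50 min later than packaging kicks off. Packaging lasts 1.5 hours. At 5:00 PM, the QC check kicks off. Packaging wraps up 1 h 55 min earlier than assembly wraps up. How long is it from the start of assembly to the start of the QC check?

The QC check ends at 5:00 PM + 85 min = 6:25 PM.
Assembly ends at 6:25 PM − 137 min = 4:08 PM.
Packaging ends at 4:08 PM − 115 min = 2:13 PM.
Packaging starts at 2:13 PM − 90 min = 12:43 PM.
Assembly starts at 12:43 PM + 170 min = 3:33 PM.
From 3:33 PM to 5:00 PM is 1 hour 27 minutes.

1 hour 27 minutes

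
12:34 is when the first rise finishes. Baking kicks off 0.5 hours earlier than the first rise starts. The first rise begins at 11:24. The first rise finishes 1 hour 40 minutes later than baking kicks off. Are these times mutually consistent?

Yes

Baking starts at 11:24 − 30 min = 10:54.
The first rise ends at 10:54 + 100 min = 12:34.
That matches the stated 12:34, so the schedule is consistent.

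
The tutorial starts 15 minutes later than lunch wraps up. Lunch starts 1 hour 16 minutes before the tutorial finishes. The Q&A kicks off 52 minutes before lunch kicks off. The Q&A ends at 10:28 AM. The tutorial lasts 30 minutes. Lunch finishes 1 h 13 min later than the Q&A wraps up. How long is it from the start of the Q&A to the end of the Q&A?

10 minutes

Lunch ends at 10:28 AM + 73 min = 11:41 AM.
The tutorial starts at 11:41 AM + 15 min = 11:56 AM.
The tutorial ends at 11:56 AM + 30 min = 12:26 PM.
Lunch starts at 12:26 PM − 76 min = 11:10 AM.
The Q&A starts at 11:10 AM − 52 min = 10:18 AM.
From 10:18 AM to 10:28 AM is 10 minutes.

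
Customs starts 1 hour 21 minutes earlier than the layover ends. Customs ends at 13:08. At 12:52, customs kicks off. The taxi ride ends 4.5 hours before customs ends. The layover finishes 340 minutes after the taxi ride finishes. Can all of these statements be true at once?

The taxi ride ends at 13:08 − 270 min = 08:38.
The layover ends at 08:38 + 340 min = 14:18.
Customs starts at 14:18 − 81 min = 12:57.
But customs is also said to start at 12:52 — a 5-minute conflict.

No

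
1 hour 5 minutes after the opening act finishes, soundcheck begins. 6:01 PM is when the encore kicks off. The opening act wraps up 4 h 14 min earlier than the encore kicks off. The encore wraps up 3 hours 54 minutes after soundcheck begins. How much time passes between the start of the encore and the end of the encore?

45 minutes

The opening act ends at 6:01 PM − 254 min = 1:47 PM.
Soundcheck starts at 1:47 PM + 65 min = 2:52 PM.
The encore ends at 2:52 PM + 234 min = 6:46 PM.
From 6:01 PM to 6:46 PM is 45 minutes.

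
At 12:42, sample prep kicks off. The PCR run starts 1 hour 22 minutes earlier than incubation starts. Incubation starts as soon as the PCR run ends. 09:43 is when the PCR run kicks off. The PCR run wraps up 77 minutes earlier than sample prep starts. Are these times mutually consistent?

The PCR run ends at 12:42 − 77 min = 11:25.
So incubation starts at 11:25.
The PCR run starts at 11:25 − 82 min = 10:03.
But the PCR run is also said to start at 09:43 — a 20-minute conflict.

No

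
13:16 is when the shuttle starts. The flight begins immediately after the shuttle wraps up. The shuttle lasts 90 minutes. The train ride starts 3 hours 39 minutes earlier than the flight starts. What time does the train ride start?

The shuttle ends at 13:16 + 90 min = 14:46.
So the flight starts at 14:46.
The train ride starts at 14:46 − 219 min = 11:07.

11:07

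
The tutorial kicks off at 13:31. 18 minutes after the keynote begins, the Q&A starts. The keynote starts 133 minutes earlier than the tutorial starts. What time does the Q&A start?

11:36

The keynote starts at 13:31 − 133 min = 11:18.
The Q&A starts at 11:18 + 18 min = 11:36.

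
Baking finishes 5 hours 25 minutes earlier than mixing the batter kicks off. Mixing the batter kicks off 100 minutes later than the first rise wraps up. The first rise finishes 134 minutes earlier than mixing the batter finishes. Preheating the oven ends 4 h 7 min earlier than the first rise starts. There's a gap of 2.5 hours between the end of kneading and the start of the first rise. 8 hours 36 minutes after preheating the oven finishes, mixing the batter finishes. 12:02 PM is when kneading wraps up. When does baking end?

The first rise starts at 12:02 PM + 150 min = 2:32 PM.
Preheating the oven ends at 2:32 PM − 247 min = 10:25 AM.
Mixing the batter ends at 10:25 AM + 516 min = 7:01 PM.
The first rise ends at 7:01 PM − 134 min = 4:47 PM.
Mixing the batter starts at 4:47 PM + 100 min = 6:27 PM.
Baking ends at 6:27 PM − 325 min = 1:02 PM.

1:02 PM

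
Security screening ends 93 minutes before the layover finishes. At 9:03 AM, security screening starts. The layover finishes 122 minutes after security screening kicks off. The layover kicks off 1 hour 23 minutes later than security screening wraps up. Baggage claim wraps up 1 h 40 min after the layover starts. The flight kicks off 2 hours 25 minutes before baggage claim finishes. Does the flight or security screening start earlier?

security screening

The layover ends at 9:03 AM + 122 min = 11:05 AM.
Security screening ends at 11:05 AM − 93 min = 9:32 AM.
The layover starts at 9:32 AM + 83 min = 10:55 AM.
Baggage claim ends at 10:55 AM + 100 min = 12:35 PM.
The flight starts at 12:35 PM − 145 min = 10:10 AM.
The flight starts at 10:10 AM and security screening starts at 9:03 AM, so security screening is first.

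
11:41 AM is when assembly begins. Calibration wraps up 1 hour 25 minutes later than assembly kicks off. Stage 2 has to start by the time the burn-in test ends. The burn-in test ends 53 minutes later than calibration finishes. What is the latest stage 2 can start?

1:59 PM

Calibration ends at 11:41 AM + 85 min = 1:06 PM.
The burn-in test ends at 1:06 PM + 53 min = 1:59 PM.
Stage 2 is bounded by the burn-in test, so the latest it can start is 1:59 PM.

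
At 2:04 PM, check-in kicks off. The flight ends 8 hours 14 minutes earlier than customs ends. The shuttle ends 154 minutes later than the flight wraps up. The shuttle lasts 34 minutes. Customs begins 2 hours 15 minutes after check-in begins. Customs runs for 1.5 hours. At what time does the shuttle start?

11:35 AM

Customs starts at 2:04 PM + 135 min = 4:19 PM.
Customs ends at 4:19 PM + 90 min = 5:49 PM.
The flight ends at 5:49 PM − 494 min = 9:35 AM.
The shuttle ends at 9:35 AM + 154 min = 12:09 PM.
The shuttle starts at 12:09 PM − 34 min = 11:35 AM.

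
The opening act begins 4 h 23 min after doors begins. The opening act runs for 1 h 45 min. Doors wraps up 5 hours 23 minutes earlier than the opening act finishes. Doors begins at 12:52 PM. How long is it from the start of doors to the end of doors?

45 minutes

The opening act starts at 12:52 PM + 263 min = 5:15 PM.
The opening act ends at 5:15 PM + 105 min = 7:00 PM.
Doors ends at 7:00 PM − 323 min = 1:37 PM.
From 12:52 PM to 1:37 PM is 45 minutes.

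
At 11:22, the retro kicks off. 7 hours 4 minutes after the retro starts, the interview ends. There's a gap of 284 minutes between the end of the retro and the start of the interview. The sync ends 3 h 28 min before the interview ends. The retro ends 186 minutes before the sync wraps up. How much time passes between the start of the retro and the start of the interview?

The interview ends at 11:22 + 424 min = 18:26.
The sync ends at 18:26 − 208 min = 14:58.
The retro ends at 14:58 − 186 min = 11:52.
The interview starts at 11:52 + 284 min = 16:36.
From 11:22 to 16:36 is 5 h 14 min.

5 h 14 min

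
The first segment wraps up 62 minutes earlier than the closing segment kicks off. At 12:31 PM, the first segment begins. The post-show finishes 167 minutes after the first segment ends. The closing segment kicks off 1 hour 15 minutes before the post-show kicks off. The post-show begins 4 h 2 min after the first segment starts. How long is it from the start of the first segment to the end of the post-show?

The post-show starts at 12:31 PM + 242 min = 4:33 PM.
The closing segment starts at 4:33 PM − 75 min = 3:18 PM.
The first segment ends at 3:18 PM − 62 min = 2:16 PM.
The post-show ends at 2:16 PM + 167 min = 5:03 PM.
From 12:31 PM to 5:03 PM is 272 minutes.

272 minutes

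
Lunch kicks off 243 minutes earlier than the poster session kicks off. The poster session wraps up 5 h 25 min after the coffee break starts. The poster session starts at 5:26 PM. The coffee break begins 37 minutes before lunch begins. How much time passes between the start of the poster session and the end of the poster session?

45 minutes

Lunch starts at 5:26 PM − 243 min = 1:23 PM.
The coffee break starts at 1:23 PM − 37 min = 12:46 PM.
The poster session ends at 12:46 PM + 325 min = 6:11 PM.
From 5:26 PM to 6:11 PM is 45 minutes.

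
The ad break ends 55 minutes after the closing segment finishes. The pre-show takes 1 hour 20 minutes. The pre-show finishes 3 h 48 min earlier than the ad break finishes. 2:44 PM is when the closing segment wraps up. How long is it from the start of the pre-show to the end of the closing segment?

4 hours 13 minutes

The ad break ends at 2:44 PM + 55 min = 3:39 PM.
The pre-show ends at 3:39 PM − 228 min = 11:51 AM.
The pre-show starts at 11:51 AM − 80 min = 10:31 AM.
From 10:31 AM to 2:44 PM is 4 hours 13 minutes.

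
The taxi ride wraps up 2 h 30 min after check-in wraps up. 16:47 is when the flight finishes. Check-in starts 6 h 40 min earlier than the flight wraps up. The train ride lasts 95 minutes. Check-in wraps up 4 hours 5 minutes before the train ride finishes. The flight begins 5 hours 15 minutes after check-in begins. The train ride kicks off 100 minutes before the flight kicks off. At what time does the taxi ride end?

Check-in starts at 16:47 − 400 min = 10:07.
The flight starts at 10:07 + 315 min = 15:22.
The train ride starts at 15:22 − 100 min = 13:42.
The train ride ends at 13:42 + 95 min = 15:17.
Check-in ends at 15:17 − 245 min = 11:12.
The taxi ride ends at 11:12 + 150 min = 13:42.

13:42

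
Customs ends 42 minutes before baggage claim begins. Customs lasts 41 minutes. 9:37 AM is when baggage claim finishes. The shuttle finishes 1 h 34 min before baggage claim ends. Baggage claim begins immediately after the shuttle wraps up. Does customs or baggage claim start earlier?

customs

The shuttle ends at 9:37 AM − 94 min = 8:03 AM.
So baggage claim starts at 8:03 AM.
Customs ends at 8:03 AM − 42 min = 7:21 AM.
Customs starts at 7:21 AM − 41 min = 6:40 AM.
Customs starts at 6:40 AM and baggage claim starts at 8:03 AM, so customs is first.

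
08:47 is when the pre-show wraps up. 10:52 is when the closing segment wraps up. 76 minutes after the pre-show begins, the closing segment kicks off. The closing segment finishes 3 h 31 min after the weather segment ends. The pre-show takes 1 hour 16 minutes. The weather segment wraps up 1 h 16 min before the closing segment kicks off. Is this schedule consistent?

The pre-show starts at 08:47 − 76 min = 07:31.
The closing segment starts at 07:31 + 76 min = 08:47.
The weather segment ends at 08:47 − 76 min = 07:31.
The closing segment ends at 07:31 + 211 min = 11:02.
But the closing segment is also said to end at 10:52 — a 10-minute conflict.

No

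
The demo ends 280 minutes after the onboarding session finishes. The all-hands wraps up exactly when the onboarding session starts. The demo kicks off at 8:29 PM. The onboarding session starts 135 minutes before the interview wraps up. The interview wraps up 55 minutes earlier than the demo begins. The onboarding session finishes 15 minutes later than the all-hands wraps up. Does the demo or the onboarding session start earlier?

The interview ends at 8:29 PM − 55 min = 7:34 PM.
The onboarding session starts at 7:34 PM − 135 min = 5:19 PM.
The demo starts at 8:29 PM and the onboarding session starts at 5:19 PM, so the onboarding session is first.

the onboarding session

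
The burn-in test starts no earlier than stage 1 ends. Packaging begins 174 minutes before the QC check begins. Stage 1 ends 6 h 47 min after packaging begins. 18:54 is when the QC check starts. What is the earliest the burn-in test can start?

22:47

Packaging starts at 18:54 − 174 min = 16:00.
Stage 1 ends at 16:00 + 407 min = 22:47.
The burn-in test is bounded by stage 1, so the earliest it can start is 22:47.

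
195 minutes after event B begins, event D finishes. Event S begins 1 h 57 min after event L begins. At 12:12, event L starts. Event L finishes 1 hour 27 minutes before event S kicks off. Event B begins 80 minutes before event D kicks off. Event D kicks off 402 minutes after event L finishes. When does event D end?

21:19

Event S starts at 12:12 + 117 min = 14:09.
Event L ends at 14:09 − 87 min = 12:42.
Event D starts at 12:42 + 402 min = 19:24.
Event B starts at 19:24 − 80 min = 18:04.
Event D ends at 18:04 + 195 min = 21:19.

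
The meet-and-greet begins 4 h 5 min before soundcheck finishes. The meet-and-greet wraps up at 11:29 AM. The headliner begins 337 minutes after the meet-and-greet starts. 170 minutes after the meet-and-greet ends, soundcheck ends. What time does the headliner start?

3:51 PM

Soundcheck ends at 11:29 AM + 170 min = 2:19 PM.
The meet-and-greet starts at 2:19 PM − 245 min = 10:14 AM.
The headliner starts at 10:14 AM + 337 min = 3:51 PM.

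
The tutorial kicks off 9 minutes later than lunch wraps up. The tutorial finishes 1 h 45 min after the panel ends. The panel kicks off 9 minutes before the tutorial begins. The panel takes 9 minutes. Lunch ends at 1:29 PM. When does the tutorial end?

The tutorial starts at 1:29 PM + 9 min = 1:38 PM.
The panel starts at 1:38 PM − 9 min = 1:29 PM.
The panel ends at 1:29 PM + 9 min = 1:38 PM.
The tutorial ends at 1:38 PM + 105 min = 3:23 PM.

3:23 PM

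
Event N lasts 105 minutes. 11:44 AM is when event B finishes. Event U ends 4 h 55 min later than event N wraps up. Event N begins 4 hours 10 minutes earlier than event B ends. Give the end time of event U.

2:14 PM

Event N starts at 11:44 AM − 250 min = 7:34 AM.
Event N ends at 7:34 AM + 105 min = 9:19 AM.
Event U ends at 9:19 AM + 295 min = 2:14 PM.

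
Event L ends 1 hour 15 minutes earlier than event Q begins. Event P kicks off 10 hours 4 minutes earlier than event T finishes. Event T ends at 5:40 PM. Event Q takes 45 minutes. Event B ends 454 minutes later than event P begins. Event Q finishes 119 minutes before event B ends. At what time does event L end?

Event P starts at 5:40 PM − 604 min = 7:36 AM.
Event B ends at 7:36 AM + 454 min = 3:10 PM.
Event Q ends at 3:10 PM − 119 min = 1:11 PM.
Event Q starts at 1:11 PM − 45 min = 12:26 PM.
Event L ends at 12:26 PM − 75 min = 11:11 AM.

11:11 AM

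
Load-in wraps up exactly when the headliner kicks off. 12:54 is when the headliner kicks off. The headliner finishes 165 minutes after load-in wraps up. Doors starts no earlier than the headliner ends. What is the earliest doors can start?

Load-in ends at 12:54.
The headliner ends at 12:54 + 165 min = 15:39.
Doors is bounded by the headliner, so the earliest it can start is 15:39.

15:39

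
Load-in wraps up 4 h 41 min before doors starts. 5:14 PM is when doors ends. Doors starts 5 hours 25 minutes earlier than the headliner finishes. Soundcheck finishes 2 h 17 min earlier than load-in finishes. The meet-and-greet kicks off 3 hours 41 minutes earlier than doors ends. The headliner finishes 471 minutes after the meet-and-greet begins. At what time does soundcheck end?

9:01 AM

The meet-and-greet starts at 5:14 PM − 221 min = 1:33 PM.
The headliner ends at 1:33 PM + 471 min = 9:24 PM.
Doors starts at 9:24 PM − 325 min = 3:59 PM.
Load-in ends at 3:59 PM − 281 min = 11:18 AM.
Soundcheck ends at 11:18 AM − 137 min = 9:01 AM.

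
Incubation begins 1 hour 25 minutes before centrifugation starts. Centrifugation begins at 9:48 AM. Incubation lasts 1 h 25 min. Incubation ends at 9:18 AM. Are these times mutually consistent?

No

Incubation starts at 9:48 AM − 85 min = 8:23 AM.
Incubation ends at 8:23 AM + 85 min = 9:48 AM.
But incubation is also said to end at 9:18 AM — a 30-minute conflict.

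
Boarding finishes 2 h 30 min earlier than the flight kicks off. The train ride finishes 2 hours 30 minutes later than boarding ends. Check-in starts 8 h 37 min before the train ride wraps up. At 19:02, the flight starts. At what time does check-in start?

Boarding ends at 19:02 − 150 min = 16:32.
The train ride ends at 16:32 + 150 min = 19:02.
Check-in starts at 19:02 − 517 min = 10:25.

10:25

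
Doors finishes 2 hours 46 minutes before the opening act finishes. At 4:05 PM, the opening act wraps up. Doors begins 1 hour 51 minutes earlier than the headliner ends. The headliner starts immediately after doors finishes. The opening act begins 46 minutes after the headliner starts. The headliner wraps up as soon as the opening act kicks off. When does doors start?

Doors ends at 4:05 PM − 166 min = 1:19 PM.
So the headliner starts at 1:19 PM.
The opening act starts at 1:19 PM + 46 min = 2:05 PM.
So the headliner ends at 2:05 PM.
Doors starts at 2:05 PM − 111 min = 12:14 PM.

12:14 PM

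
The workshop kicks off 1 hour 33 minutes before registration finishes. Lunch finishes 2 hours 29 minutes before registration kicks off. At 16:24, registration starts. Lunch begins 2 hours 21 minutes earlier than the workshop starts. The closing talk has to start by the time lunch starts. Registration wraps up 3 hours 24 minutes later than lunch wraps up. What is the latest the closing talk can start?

13:25

Lunch ends at 16:24 − 149 min = 13:55.
Registration ends at 13:55 + 204 min = 17:19.
The workshop starts at 17:19 − 93 min = 15:46.
Lunch starts at 15:46 − 141 min = 13:25.
The closing talk is bounded by lunch, so the latest it can start is 13:25.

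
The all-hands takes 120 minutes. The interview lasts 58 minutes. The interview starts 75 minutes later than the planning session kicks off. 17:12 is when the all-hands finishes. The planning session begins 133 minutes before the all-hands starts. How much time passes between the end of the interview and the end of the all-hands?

two hours

The all-hands starts at 17:12 − 120 min = 15:12.
The planning session starts at 15:12 − 133 min = 12:59.
The interview starts at 12:59 + 75 min = 14:14.
The interview ends at 14:14 + 58 min = 15:12.
From 15:12 to 17:12 is two hours.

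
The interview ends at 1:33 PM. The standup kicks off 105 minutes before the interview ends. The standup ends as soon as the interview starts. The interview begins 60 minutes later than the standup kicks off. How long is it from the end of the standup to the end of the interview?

45 minutes

The standup starts at 1:33 PM − 105 min = 11:48 AM.
The interview starts at 11:48 AM + 60 min = 12:48 PM.
So the standup ends at 12:48 PM.
From 12:48 PM to 1:33 PM is 45 minutes.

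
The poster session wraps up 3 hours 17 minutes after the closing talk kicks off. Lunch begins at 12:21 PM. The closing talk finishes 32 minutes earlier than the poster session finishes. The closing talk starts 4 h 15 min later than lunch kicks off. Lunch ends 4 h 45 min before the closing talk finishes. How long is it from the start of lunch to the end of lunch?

The closing talk starts at 12:21 PM + 255 min = 4:36 PM.
The poster session ends at 4:36 PM + 197 min = 7:53 PM.
The closing talk ends at 7:53 PM − 32 min = 7:21 PM.
Lunch ends at 7:21 PM − 285 min = 2:36 PM.
From 12:21 PM to 2:36 PM is 2 hours 15 minutes.

2 hours 15 minutes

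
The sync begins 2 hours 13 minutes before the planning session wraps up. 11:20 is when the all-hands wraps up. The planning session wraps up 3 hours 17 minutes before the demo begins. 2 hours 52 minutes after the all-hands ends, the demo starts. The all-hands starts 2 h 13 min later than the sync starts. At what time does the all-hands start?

10:55

The demo starts at 11:20 + 172 min = 14:12.
The planning session ends at 14:12 − 197 min = 10:55.
The sync starts at 10:55 − 133 min = 08:42.
The all-hands starts at 08:42 + 133 min = 10:55.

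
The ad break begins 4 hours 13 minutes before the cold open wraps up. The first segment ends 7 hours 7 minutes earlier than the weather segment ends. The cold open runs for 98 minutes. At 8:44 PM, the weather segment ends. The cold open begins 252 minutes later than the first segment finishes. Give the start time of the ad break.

The first segment ends at 8:44 PM − 427 min = 1:37 PM.
The cold open starts at 1:37 PM + 252 min = 5:49 PM.
The cold open ends at 5:49 PM + 98 min = 7:27 PM.
The ad break starts at 7:27 PM − 253 min = 3:14 PM.

3:14 PM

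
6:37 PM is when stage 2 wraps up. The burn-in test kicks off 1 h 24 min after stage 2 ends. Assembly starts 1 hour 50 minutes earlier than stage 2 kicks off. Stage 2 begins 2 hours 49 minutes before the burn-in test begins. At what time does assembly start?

The burn-in test starts at 6:37 PM + 84 min = 8:01 PM.
Stage 2 starts at 8:01 PM − 169 min = 5:12 PM.
Assembly starts at 5:12 PM − 110 min = 3:22 PM.

3:22 PM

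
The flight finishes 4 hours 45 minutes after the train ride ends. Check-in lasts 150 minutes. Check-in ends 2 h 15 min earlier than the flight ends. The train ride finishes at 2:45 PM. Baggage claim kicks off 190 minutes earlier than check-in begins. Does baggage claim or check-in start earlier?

baggage claim

The flight ends at 2:45 PM + 285 min = 7:30 PM.
Check-in ends at 7:30 PM − 135 min = 5:15 PM.
Check-in starts at 5:15 PM − 150 min = 2:45 PM.
Baggage claim starts at 2:45 PM − 190 min = 11:35 AM.
Baggage claim starts at 11:35 AM and check-in starts at 2:45 PM, so baggage claim is first.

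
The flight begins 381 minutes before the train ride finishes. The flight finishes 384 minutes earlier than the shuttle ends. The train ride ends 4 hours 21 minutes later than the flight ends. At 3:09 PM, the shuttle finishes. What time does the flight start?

6:45 AM

The flight ends at 3:09 PM − 384 min = 8:45 AM.
The train ride ends at 8:45 AM + 261 min = 1:06 PM.
The flight starts at 1:06 PM − 381 min = 6:45 AM.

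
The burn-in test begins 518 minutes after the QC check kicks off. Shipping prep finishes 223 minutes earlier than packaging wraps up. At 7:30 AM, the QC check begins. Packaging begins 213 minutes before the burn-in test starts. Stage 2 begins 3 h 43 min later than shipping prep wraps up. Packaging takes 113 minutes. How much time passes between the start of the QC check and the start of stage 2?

6 hours 58 minutes

The burn-in test starts at 7:30 AM + 518 min = 4:08 PM.
Packaging starts at 4:08 PM − 213 min = 12:35 PM.
Packaging ends at 12:35 PM + 113 min = 2:28 PM.
Shipping prep ends at 2:28 PM − 223 min = 10:45 AM.
Stage 2 starts at 10:45 AM + 223 min = 2:28 PM.
From 7:30 AM to 2:28 PM is 6 hours 58 minutes.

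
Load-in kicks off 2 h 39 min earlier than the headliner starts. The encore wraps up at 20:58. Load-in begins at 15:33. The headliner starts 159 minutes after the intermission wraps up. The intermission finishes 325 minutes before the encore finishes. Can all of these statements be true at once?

The intermission ends at 20:58 − 325 min = 15:33.
The headliner starts at 15:33 + 159 min = 18:12.
Load-in starts at 18:12 − 159 min = 15:33.
That matches the stated 15:33, so the schedule is consistent.

Yes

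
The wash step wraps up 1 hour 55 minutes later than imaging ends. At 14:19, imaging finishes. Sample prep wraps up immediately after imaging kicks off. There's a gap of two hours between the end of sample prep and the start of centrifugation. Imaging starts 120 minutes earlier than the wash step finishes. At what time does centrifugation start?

The wash step ends at 14:19 + 115 min = 16:14.
Imaging starts at 16:14 − 120 min = 14:14.
So sample prep ends at 14:14.
Centrifugation starts at 14:14 + 120 min = 16:14.

16:14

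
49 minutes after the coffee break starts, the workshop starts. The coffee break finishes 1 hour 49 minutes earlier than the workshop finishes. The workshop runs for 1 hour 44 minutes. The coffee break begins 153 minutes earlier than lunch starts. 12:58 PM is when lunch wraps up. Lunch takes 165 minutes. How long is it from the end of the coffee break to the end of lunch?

274 minutes

Lunch starts at 12:58 PM − 165 min = 10:13 AM.
The coffee break starts at 10:13 AM − 153 min = 7:40 AM.
The workshop starts at 7:40 AM + 49 min = 8:29 AM.
The workshop ends at 8:29 AM + 104 min = 10:13 AM.
The coffee break ends at 10:13 AM − 109 min = 8:24 AM.
From 8:24 AM to 12:58 PM is 274 minutes.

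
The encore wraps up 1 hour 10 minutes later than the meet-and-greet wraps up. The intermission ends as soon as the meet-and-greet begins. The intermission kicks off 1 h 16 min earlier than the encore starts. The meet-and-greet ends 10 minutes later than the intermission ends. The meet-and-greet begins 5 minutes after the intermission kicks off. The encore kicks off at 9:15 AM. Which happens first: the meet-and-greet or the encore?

The intermission starts at 9:15 AM − 76 min = 7:59 AM.
The meet-and-greet starts at 7:59 AM + 5 min = 8:04 AM.
The meet-and-greet starts at 8:04 AM and the encore starts at 9:15 AM, so the meet-and-greet is first.

the meet-and-greet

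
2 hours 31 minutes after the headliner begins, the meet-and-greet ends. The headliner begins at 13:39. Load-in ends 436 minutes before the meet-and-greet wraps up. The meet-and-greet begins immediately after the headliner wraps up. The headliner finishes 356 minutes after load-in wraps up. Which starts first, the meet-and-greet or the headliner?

The meet-and-greet ends at 13:39 + 151 min = 16:10.
Load-in ends at 16:10 − 436 min = 08:54.
The headliner ends at 08:54 + 356 min = 14:50.
So the meet-and-greet starts at 14:50.
The meet-and-greet starts at 14:50 and the headliner starts at 13:39, so the headliner is first.

the headliner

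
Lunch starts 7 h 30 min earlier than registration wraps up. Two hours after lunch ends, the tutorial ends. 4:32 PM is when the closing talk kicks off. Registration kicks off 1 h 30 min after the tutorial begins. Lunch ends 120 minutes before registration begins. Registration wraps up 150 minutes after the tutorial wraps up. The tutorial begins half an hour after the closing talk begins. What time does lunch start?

The tutorial starts at 4:32 PM + 30 min = 5:02 PM.
Registration starts at 5:02 PM + 90 min = 6:32 PM.
Lunch ends at 6:32 PM − 120 min = 4:32 PM.
The tutorial ends at 4:32 PM + 120 min = 6:32 PM.
Registration ends at 6:32 PM + 150 min = 9:02 PM.
Lunch starts at 9:02 PM − 450 min = 1:32 PM.

1:32 PM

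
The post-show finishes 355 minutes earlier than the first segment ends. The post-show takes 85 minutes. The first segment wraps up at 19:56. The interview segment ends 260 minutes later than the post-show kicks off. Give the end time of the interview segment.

The post-show ends at 19:56 − 355 min = 14:01.
The post-show starts at 14:01 − 85 min = 12:36.
The interview segment ends at 12:36 + 260 min = 16:56.

16:56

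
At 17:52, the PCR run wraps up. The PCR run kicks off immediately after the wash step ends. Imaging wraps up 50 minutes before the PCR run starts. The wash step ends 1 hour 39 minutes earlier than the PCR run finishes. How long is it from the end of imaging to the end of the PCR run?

The wash step ends at 17:52 − 99 min = 16:13.
So the PCR run starts at 16:13.
Imaging ends at 16:13 − 50 min = 15:23.
From 15:23 to 17:52 is 2 hours 29 minutes.

2 hours 29 minutes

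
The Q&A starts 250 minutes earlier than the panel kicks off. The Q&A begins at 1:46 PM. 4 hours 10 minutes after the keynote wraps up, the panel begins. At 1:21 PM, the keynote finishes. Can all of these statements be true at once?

The panel starts at 1:21 PM + 250 min = 5:31 PM.
The Q&A starts at 5:31 PM − 250 min = 1:21 PM.
But the Q&A is also said to start at 1:46 PM — a 25-minute conflict.

No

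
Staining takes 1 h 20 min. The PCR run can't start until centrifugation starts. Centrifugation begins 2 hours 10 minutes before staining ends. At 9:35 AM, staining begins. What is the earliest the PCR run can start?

Staining ends at 9:35 AM + 80 min = 10:55 AM.
Centrifugation starts at 10:55 AM − 130 min = 8:45 AM.
The PCR run is bounded by centrifugation, so the earliest it can start is 8:45 AM.

8:45 AM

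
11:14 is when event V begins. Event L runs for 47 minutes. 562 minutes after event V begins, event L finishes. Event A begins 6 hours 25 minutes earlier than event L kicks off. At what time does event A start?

13:24

Event L ends at 11:14 + 562 min = 20:36.
Event L starts at 20:36 − 47 min = 19:49.
Event A starts at 19:49 − 385 min = 13:24.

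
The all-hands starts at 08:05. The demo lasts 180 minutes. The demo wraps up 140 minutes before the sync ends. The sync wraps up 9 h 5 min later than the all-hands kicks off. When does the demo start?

The sync ends at 08:05 + 545 min = 17:10.
The demo ends at 17:10 − 140 min = 14:50.
The demo starts at 14:50 − 180 min = 11:50.

11:50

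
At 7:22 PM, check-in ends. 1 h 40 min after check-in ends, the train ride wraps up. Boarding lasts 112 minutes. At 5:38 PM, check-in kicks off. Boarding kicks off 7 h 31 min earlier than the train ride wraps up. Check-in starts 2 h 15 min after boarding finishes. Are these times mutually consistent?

Yes

The train ride ends at 7:22 PM + 100 min = 9:02 PM.
Boarding starts at 9:02 PM − 451 min = 1:31 PM.
Boarding ends at 1:31 PM + 112 min = 3:23 PM.
Check-in starts at 3:23 PM + 135 min = 5:38 PM.
That matches the stated 5:38 PM, so the schedule is consistent.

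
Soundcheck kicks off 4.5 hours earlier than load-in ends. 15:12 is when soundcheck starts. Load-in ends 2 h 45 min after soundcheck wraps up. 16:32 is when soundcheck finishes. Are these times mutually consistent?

No

Load-in ends at 16:32 + 165 min = 19:17.
Soundcheck starts at 19:17 − 270 min = 14:47.
But soundcheck is also said to start at 15:12 — a 25-minute conflict.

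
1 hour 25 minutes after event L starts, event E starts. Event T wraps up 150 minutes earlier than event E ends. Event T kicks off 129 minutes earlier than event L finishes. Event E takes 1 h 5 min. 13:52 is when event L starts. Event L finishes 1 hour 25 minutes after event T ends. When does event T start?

13:08

Event E starts at 13:52 + 85 min = 15:17.
Event E ends at 15:17 + 65 min = 16:22.
Event T ends at 16:22 − 150 min = 13:52.
Event L ends at 13:52 + 85 min = 15:17.
Event T starts at 15:17 − 129 min = 13:08.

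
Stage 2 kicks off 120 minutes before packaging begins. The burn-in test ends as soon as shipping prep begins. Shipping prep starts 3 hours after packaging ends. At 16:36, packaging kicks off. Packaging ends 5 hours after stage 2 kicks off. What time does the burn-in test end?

22:36

Stage 2 starts at 16:36 − 120 min = 14:36.
Packaging ends at 14:36 + 300 min = 19:36.
Shipping prep starts at 19:36 + 180 min = 22:36.
So the burn-in test ends at 22:36.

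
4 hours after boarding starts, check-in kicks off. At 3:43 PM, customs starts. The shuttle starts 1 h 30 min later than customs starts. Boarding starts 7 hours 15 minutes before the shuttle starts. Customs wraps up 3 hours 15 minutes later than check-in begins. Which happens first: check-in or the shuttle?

check-in

The shuttle starts at 3:43 PM + 90 min = 5:13 PM.
Boarding starts at 5:13 PM − 435 min = 9:58 AM.
Check-in starts at 9:58 AM + 240 min = 1:58 PM.
Check-in starts at 1:58 PM and the shuttle starts at 5:13 PM, so check-in is first.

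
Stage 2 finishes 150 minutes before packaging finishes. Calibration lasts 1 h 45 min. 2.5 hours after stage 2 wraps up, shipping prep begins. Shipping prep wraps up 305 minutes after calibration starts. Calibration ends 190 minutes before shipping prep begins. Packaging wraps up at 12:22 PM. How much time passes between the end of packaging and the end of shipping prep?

10 minutes

Stage 2 ends at 12:22 PM − 150 min = 9:52 AM.
Shipping prep starts at 9:52 AM + 150 min = 12:22 PM.
Calibration ends at 12:22 PM − 190 min = 9:12 AM.
Calibration starts at 9:12 AM − 105 min = 7:27 AM.
Shipping prep ends at 7:27 AM + 305 min = 12:32 PM.
From 12:22 PM to 12:32 PM is 10 minutes.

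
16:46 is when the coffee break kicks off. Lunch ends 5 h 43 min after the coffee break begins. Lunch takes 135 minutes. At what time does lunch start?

Lunch ends at 16:46 + 343 min = 22:29.
Lunch starts at 22:29 − 135 min = 20:14.

20:14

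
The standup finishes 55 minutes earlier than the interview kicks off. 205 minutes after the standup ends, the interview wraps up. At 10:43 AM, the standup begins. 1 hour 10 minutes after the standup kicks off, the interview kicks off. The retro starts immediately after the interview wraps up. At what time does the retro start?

2:23 PM

The interview starts at 10:43 AM + 70 min = 11:53 AM.
The standup ends at 11:53 AM − 55 min = 10:58 AM.
The interview ends at 10:58 AM + 205 min = 2:23 PM.
So the retro starts at 2:23 PM.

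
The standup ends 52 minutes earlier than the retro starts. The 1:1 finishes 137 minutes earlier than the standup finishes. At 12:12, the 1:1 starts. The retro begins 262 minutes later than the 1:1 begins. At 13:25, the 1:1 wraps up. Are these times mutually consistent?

Yes

The retro starts at 12:12 + 262 min = 16:34.
The standup ends at 16:34 − 52 min = 15:42.
The 1:1 ends at 15:42 − 137 min = 13:25.
That matches the stated 13:25, so the schedule is consistent.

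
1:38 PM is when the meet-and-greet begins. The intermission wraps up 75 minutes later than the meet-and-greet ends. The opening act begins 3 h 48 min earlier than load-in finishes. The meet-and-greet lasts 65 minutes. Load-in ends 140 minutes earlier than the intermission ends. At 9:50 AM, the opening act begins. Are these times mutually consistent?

The meet-and-greet ends at 1:38 PM + 65 min = 2:43 PM.
The intermission ends at 2:43 PM + 75 min = 3:58 PM.
Load-in ends at 3:58 PM − 140 min = 1:38 PM.
The opening act starts at 1:38 PM − 228 min = 9:50 AM.
That matches the stated 9:50 AM, so the schedule is consistent.

Yes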